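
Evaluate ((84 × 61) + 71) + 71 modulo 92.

84 × 61 = 5124 ≡ 64 (mod 92)
64 + 71 = 135 ≡ 43 (mod 92)
43 + 71 = 114 ≡ 22 (mod 92)

22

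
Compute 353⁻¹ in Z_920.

417

Run the extended Euclidean algorithm:
920 = 2·353 + 214
353 = 1·214 + 139
214 = 1·139 + 75
139 = 1·75 + 64
75 = 1·64 + 11
64 = 5·11 + 9
11 = 1·9 + 2
9 = 4·2 + 1
2 = 2·1 + 0
gcd(353, 920) = 1, so the inverse exists.
Back-substitute for 1:
1 = 1·9 − 4·2
  = −4·11 + 5·9
  = 5·64 − 29·11
  = −29·75 + 34·64
  = 34·139 − 63·75
  = −63·214 + 97·139
  = 97·353 − 160·214
  = −160·920 + 417·353
So 353⁻¹ ≡ 417 (mod 920).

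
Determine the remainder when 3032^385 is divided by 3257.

By square-and-multiply:
385 in binary is 110000001, i.e. 385 = 256 + 128 + 1.
3032^1 ≡ 3032 (mod 3257)
3032^2 ≡ 3032^2 = 9193024 ≡ 1770 (mod 3257)
3032^4 ≡ 1770^2 = 3132900 ≡ 2923 (mod 3257)
3032^8 ≡ 2923^2 = 8543929 ≡ 818 (mod 3257)
3032^16 ≡ 818^2 = 669124 ≡ 1439 (mod 3257)
3032^32 ≡ 1439^2 = 2070721 ≡ 2526 (mod 3257)
3032^64 ≡ 2526^2 = 6380676 ≡ 213 (mod 3257)
3032^128 ≡ 213^2 = 45369 ≡ 3028 (mod 3257)
3032^256 ≡ 3028^2 = 9168784 ≡ 329 (mod 3257)
3032^385 = 3032^256 · 3032^128 · 3032^1 ≡ 329 · 3028 · 3032 (mod 3257).
Accumulate the product:
329 · 3028 = 996212 ≡ 2827
2827 · 3032 = 8571464 ≡ 2297

2297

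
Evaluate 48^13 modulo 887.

78

Compute successive squares:
48^1 ≡ 48 (mod 887)
48^2 ≡ 48^2 = 2304 ≡ 530 (mod 887)
48^4 ≡ 530^2 = 280900 ≡ 608 (mod 887)
48^8 ≡ 608^2 = 369664 ≡ 672 (mod 887)
48^13 = 48^8 * 48^4 * 48^1 ≡ 672 * 608 * 48 (mod 887).
Accumulate the product:
672 * 608 = 408576 ≡ 556
556 * 48 = 26688 ≡ 78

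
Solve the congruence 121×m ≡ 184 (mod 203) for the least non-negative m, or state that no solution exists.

gcd(121, 203) = 1, so a unique solution mod 203 exists.
121⁻¹ ≡ 151 (mod 203).
m ≡ 151×184 ≡ 176 (mod 203).

176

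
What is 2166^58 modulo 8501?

3143

By square-and-multiply:
58 in binary is 111010, i.e. 58 = 32 + 16 + 8 + 2.
2166^1 ≡ 2166 (mod 8501)
2166^2 ≡ 2166^2 = 4691556 ≡ 7505 (mod 8501)
2166^4 ≡ 7505^2 = 56325025 ≡ 5900 (mod 8501)
2166^8 ≡ 5900^2 = 34810000 ≡ 6906 (mod 8501)
2166^16 ≡ 6906^2 = 47692836 ≡ 2226 (mod 8501)
2166^32 ≡ 2226^2 = 4955076 ≡ 7494 (mod 8501)
2166^58 = 2166^32 · 2166^16 · 2166^8 · 2166^2 ≡ 7494 · 2226 · 6906 · 7505 (mod 8501).
Accumulate the product:
7494 · 2226 = 16681644 ≡ 2682
2682 · 6906 = 18521892 ≡ 6714
6714 · 7505 = 50388570 ≡ 3143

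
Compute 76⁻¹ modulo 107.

69

Run the extended Euclidean algorithm:
107 = 1×76 + 31
76 = 2×31 + 14
31 = 2×14 + 3
14 = 4×3 + 2
3 = 1×2 + 1
2 = 2×1 + 0
gcd(76, 107) = 1, so the inverse exists.
Bézout: 1 = 27×107 − 38×76.
So 76⁻¹ ≡ −38 ≡ 69 (mod 107).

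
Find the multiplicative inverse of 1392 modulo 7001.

By the extended Euclidean algorithm:
7001 = 5×1392 + 41
1392 = 33×41 + 39
41 = 1×39 + 2
39 = 19×2 + 1
2 = 2×1 + 0
gcd(1392, 7001) = 1, so the inverse exists.
Bézout: 1 = −679×7001 + 3415×1392.
So 1392⁻¹ ≡ 3415 (mod 7001).

3415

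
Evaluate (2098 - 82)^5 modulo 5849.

2456

2098 - 82 = 2016
(2016)^5 ≡ 2456 (mod 5849)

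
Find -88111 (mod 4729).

-88111 = -19*4729 + 1740, so -88111 ≡ 1740 (mod 4729).

1740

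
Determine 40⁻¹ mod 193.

Apply the Euclidean algorithm and back-substitute:
193 = 4*40 + 33
40 = 1*33 + 7
33 = 4*7 + 5
7 = 1*5 + 2
5 = 2*2 + 1
2 = 2*1 + 0
gcd(40, 193) = 1, so the inverse exists.
Back-substitute for 1:
1 = 1*5 − 2*2
  = −2*7 + 3*5
  = 3*33 − 14*7
  = −14*40 + 17*33
  = 17*193 − 82*40
So 40⁻¹ ≡ −82 ≡ 111 (mod 193).

111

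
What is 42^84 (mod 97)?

64

Using repeated squaring:
84 in binary is 1010100, i.e. 84 = 64 + 16 + 4.
42^1 ≡ 42 (mod 97)
42^2 ≡ 42^2 = 1764 ≡ 18 (mod 97)
42^4 ≡ 18^2 = 324 ≡ 33 (mod 97)
42^8 ≡ 33^2 = 1089 ≡ 22 (mod 97)
42^16 ≡ 22^2 = 484 ≡ 96 (mod 97)
42^32 ≡ 96^2 = 9216 ≡ 1 (mod 97)
42^64 ≡ 1^2 = 1 (mod 97)
42^84 = 42^64 * 42^16 * 42^4 ≡ 1 * 96 * 33 (mod 97).
Accumulate the product:
1 * 96 = 96
96 * 33 = 3168 ≡ 64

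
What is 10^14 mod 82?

78

Compute successive squares:
14 in binary is 1110, i.e. 14 = 8 + 4 + 2.
10^1 ≡ 10 (mod 82)
10^2 ≡ 10^2 = 100 ≡ 18 (mod 82)
10^4 ≡ 18^2 = 324 ≡ 78 (mod 82)
10^8 ≡ 78^2 = 6084 ≡ 16 (mod 82)
10^14 = 10^8 · 10^4 · 10^2 ≡ 16 · 78 · 18 (mod 82).
Accumulate the product:
16 · 78 = 1248 ≡ 18
18 · 18 = 324 ≡ 78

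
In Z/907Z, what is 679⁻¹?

362

907 = 1×679 + 228
679 = 2×228 + 223
228 = 1×223 + 5
223 = 44×5 + 3
5 = 1×3 + 2
3 = 1×2 + 1
2 = 2×1 + 0
gcd(679, 907) = 1, so the inverse exists.
Bézout: 1 = −271×907 + 362×679.
So 679⁻¹ ≡ 362 (mod 907).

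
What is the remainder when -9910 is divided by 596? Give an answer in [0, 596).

222

-9910 = -17×596 + 222, so -9910 ≡ 222 (mod 596).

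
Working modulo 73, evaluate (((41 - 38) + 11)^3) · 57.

41 - 38 = 3
3 + 11 = 14
(14)^3 ≡ 43 (mod 73)
43 · 57 = 2451 ≡ 42 (mod 73)

42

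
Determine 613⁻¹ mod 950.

Apply the Euclidean algorithm and back-substitute:
950 = 1*613 + 337
613 = 1*337 + 276
337 = 1*276 + 61
276 = 4*61 + 32
61 = 1*32 + 29
32 = 1*29 + 3
29 = 9*3 + 2
3 = 1*2 + 1
2 = 2*1 + 0
gcd(613, 950) = 1, so the inverse exists.
Back-substitute for 1:
1 = 1*3 − 1*2
  = −1*29 + 10*3
  = 10*32 − 11*29
  = −11*61 + 21*32
  = 21*276 − 95*61
  = −95*337 + 116*276
  = 116*613 − 211*337
  = −211*950 + 327*613
So 613⁻¹ ≡ 327 (mod 950).

327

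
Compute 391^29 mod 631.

Using repeated squaring:
29 in binary is 11101, i.e. 29 = 16 + 8 + 4 + 1.
391^1 ≡ 391 (mod 631)
391^2 ≡ 391^2 = 152881 ≡ 179 (mod 631)
391^4 ≡ 179^2 = 32041 ≡ 491 (mod 631)
391^8 ≡ 491^2 = 241081 ≡ 39 (mod 631)
391^16 ≡ 39^2 = 1521 ≡ 259 (mod 631)
391^29 = 391^16 * 391^8 * 391^4 * 391^1 ≡ 259 * 39 * 491 * 391 (mod 631).
Accumulate the product:
259 * 39 = 10101 ≡ 5
5 * 491 = 2455 ≡ 562
562 * 391 = 219742 ≡ 154

154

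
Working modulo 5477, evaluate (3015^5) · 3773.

(3015)^5 ≡ 3587 (mod 5477)
3587 · 3773 = 13533751 ≡ 84 (mod 5477)

84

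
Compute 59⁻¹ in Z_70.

70 = 1·59 + 11
59 = 5·11 + 4
11 = 2·4 + 3
4 = 1·3 + 1
3 = 3·1 + 0
gcd(59, 70) = 1, so the inverse exists.
Back-substitute for 1:
1 = 1·4 − 1·3
  = −1·11 + 3·4
  = 3·59 − 16·11
  = −16·70 + 19·59
So 59⁻¹ ≡ 19 (mod 70).

19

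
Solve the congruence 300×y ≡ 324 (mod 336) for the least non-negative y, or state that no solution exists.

19

gcd(300, 336) = 12, and 12 | 324, so solutions exist.
Divide through by 12: 25×y ≡ 27 (mod 28).
25⁻¹ ≡ 9 (mod 28).
y ≡ 9×27 ≡ 19 (mod 28).
The smallest non-negative solution is y = 19.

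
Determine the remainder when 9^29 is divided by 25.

9^1 ≡ 9 (mod 25)
9^2 ≡ 9^2 = 81 ≡ 6 (mod 25)
9^4 ≡ 6^2 = 36 ≡ 11 (mod 25)
9^8 ≡ 11^2 = 121 ≡ 21 (mod 25)
9^16 ≡ 21^2 = 441 ≡ 16 (mod 25)
9^29 = 9^16 × 9^8 × 9^4 × 9^1 ≡ 16 × 21 × 11 × 9 (mod 25).
Accumulate the product:
16 × 21 = 336 ≡ 11
11 × 11 = 121 ≡ 21
21 × 9 = 189 ≡ 14

14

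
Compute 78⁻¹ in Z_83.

33

By the extended Euclidean algorithm:
83 = 1×78 + 5
78 = 15×5 + 3
5 = 1×3 + 2
3 = 1×2 + 1
2 = 2×1 + 0
gcd(78, 83) = 1, so the inverse exists.
Back-substitute for 1:
1 = 1×3 − 1×2
  = −1×5 + 2×3
  = 2×78 − 31×5
  = −31×83 + 33×78
So 78⁻¹ ≡ 33 (mod 83).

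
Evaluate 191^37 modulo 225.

Using repeated squaring:
37 in binary is 100101, i.e. 37 = 32 + 4 + 1.
191^1 ≡ 191 (mod 225)
191^2 ≡ 191^2 = 36481 ≡ 31 (mod 225)
191^4 ≡ 31^2 = 961 ≡ 61 (mod 225)
191^8 ≡ 61^2 = 3721 ≡ 121 (mod 225)
191^16 ≡ 121^2 = 14641 ≡ 16 (mod 225)
191^32 ≡ 16^2 = 256 ≡ 31 (mod 225)
191^37 = 191^32 × 191^4 × 191^1 ≡ 31 × 61 × 191 (mod 225).
Accumulate the product:
31 × 61 = 1891 ≡ 91
91 × 191 = 17381 ≡ 56

56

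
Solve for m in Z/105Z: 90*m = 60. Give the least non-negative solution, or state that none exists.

3

gcd(90, 105) = 15, and 15 | 60, so solutions exist.
Divide through by 15: 6*m mod 7 = 4.
6⁻¹ ≡ 6 (mod 7).
m ≡ 6*4 ≡ 3 (mod 7).
The smallest non-negative solution is m = 3.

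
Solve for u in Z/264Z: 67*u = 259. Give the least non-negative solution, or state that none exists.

gcd(67, 264) = 1, so a unique solution mod 264 exists.
67⁻¹ ≡ 67 (mod 264).
u ≡ 67*259 ≡ 193 (mod 264).

193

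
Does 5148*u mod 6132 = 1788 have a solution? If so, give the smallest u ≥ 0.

316

gcd(5148, 6132) = 12, and 12 | 1788, so solutions exist.
Divide through by 12: 429*u = 149 (mod 511).
429⁻¹ ≡ 81 (mod 511).
u ≡ 81*149 ≡ 316 (mod 511).
The smallest non-negative solution is u = 316.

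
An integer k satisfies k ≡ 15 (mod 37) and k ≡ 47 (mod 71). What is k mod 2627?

37⁻¹ mod 71: 37·48 ≡ 1 (mod 71), so 37⁻¹ ≡ 48.
k = 15 + 37·((47 − 15)·48 mod 71) = 15 + 37·45 = 1680.
Check: 1680 mod 37 = 15, 1680 mod 71 = 47. ✓

1680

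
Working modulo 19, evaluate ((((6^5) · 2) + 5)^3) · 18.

(6)^5 ≡ 5 (mod 19)
5 · 2 = 10
10 + 5 = 15
(15)^3 ≡ 12 (mod 19)
12 · 18 = 216 ≡ 7 (mod 19)

7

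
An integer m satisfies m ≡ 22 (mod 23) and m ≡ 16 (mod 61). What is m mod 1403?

321

23⁻¹ mod 61: 23*8 ≡ 1 (mod 61), so 23⁻¹ ≡ 8.
m = 22 + 23*((16 − 22)*8 mod 61) = 22 + 23*13 = 321.
Check: 321 mod 23 = 22, 321 mod 61 = 16. ✓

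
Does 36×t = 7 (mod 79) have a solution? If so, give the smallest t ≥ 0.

77

gcd(36, 79) = 1, so a unique solution mod 79 exists.
36⁻¹ ≡ 11 (mod 79).
t ≡ 11×7 ≡ 77 (mod 79).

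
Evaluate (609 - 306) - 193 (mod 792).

609 - 306 = 303
303 - 193 = 110

110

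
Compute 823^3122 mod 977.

Compute successive squares:
3122 in binary is 110000110010, i.e. 3122 = 2048 + 1024 + 32 + 16 + 2.
823^1 ≡ 823 (mod 977)
823^2 ≡ 823^2 = 677329 ≡ 268 (mod 977)
823^4 ≡ 268^2 = 71824 ≡ 503 (mod 977)
823^8 ≡ 503^2 = 253009 ≡ 943 (mod 977)
823^16 ≡ 943^2 = 889249 ≡ 179 (mod 977)
823^32 ≡ 179^2 = 32041 ≡ 777 (mod 977)
823^64 ≡ 777^2 = 603729 ≡ 920 (mod 977)
823^128 ≡ 920^2 = 846400 ≡ 318 (mod 977)
823^256 ≡ 318^2 = 101124 ≡ 493 (mod 977)
823^512 ≡ 493^2 = 243049 ≡ 753 (mod 977)
823^1024 ≡ 753^2 = 567009 ≡ 349 (mod 977)
823^2048 ≡ 349^2 = 121801 ≡ 653 (mod 977)
823^3122 = 823^2048 × 823^1024 × 823^32 × 823^16 × 823^2 ≡ 653 × 349 × 777 × 179 × 268 (mod 977).
Accumulate the product:
653 × 349 = 227897 ≡ 256
256 × 777 = 198912 ≡ 581
581 × 179 = 103999 ≡ 437
437 × 268 = 117116 ≡ 853

853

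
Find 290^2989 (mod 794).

790

Using repeated squaring:
2989 in binary is 101110101101, i.e. 2989 = 2048 + 512 + 256 + 128 + 32 + 8 + 4 + 1.
290^1 ≡ 290 (mod 794)
290^2 ≡ 290^2 = 84100 ≡ 730 (mod 794)
290^4 ≡ 730^2 = 532900 ≡ 126 (mod 794)
290^8 ≡ 126^2 = 15876 ≡ 790 (mod 794)
290^16 ≡ 790^2 = 624100 ≡ 16 (mod 794)
290^32 ≡ 16^2 = 256 (mod 794)
290^64 ≡ 256^2 = 65536 ≡ 428 (mod 794)
290^128 ≡ 428^2 = 183184 ≡ 564 (mod 794)
290^256 ≡ 564^2 = 318096 ≡ 496 (mod 794)
290^512 ≡ 496^2 = 246016 ≡ 670 (mod 794)
290^1024 ≡ 670^2 = 448900 ≡ 290 (mod 794)
290^2048 ≡ 290^2 = 84100 ≡ 730 (mod 794)
290^2989 = 290^2048 * 290^512 * 290^256 * 290^128 * 290^32 * 290^8 * 290^4 * 290^1 ≡ 730 * 670 * 496 * 564 * 256 * 790 * 126 * 290 (mod 794).
Accumulate the product:
730 * 670 = 489100 ≡ 790
790 * 496 = 391840 ≡ 398
398 * 564 = 224472 ≡ 564
564 * 256 = 144384 ≡ 670
670 * 790 = 529300 ≡ 496
496 * 126 = 62496 ≡ 564
564 * 290 = 163560 ≡ 790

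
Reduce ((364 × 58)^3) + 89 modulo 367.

364 × 58 = 21112 ≡ 193 (mod 367)
(193)^3 ≡ 261 (mod 367)
261 + 89 = 350

350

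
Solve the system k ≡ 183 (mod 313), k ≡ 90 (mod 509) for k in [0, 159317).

126322

313⁻¹ mod 509: 313×335 ≡ 1 (mod 509), so 313⁻¹ ≡ 335.
k = 183 + 313×((90 − 183)×335 mod 509) = 183 + 313×403 = 126322.
Check: 126322 mod 313 = 183, 126322 mod 509 = 90. ✓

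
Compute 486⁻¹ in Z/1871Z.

Run the extended Euclidean algorithm:
1871 = 3·486 + 413
486 = 1·413 + 73
413 = 5·73 + 48
73 = 1·48 + 25
48 = 1·25 + 23
25 = 1·23 + 2
23 = 11·2 + 1
2 = 2·1 + 0
gcd(486, 1871) = 1, so the inverse exists.
Back-substitute for 1:
1 = 1·23 − 11·2
  = −11·25 + 12·23
  = 12·48 − 23·25
  = −23·73 + 35·48
  = 35·413 − 198·73
  = −198·486 + 233·413
  = 233·1871 − 897·486
So 486⁻¹ ≡ −897 ≡ 974 (mod 1871).

974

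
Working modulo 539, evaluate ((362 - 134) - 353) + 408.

362 - 134 = 228
228 - 353 = -125 ≡ 414 (mod 539)
414 + 408 = 822 ≡ 283 (mod 539)

283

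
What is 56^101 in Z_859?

56^1 ≡ 56 (mod 859)
56^2 ≡ 56^2 = 3136 ≡ 559 (mod 859)
56^4 ≡ 559^2 = 312481 ≡ 664 (mod 859)
56^8 ≡ 664^2 = 440896 ≡ 229 (mod 859)
56^16 ≡ 229^2 = 52441 ≡ 42 (mod 859)
56^32 ≡ 42^2 = 1764 ≡ 46 (mod 859)
56^64 ≡ 46^2 = 2116 ≡ 398 (mod 859)
56^101 = 56^64 · 56^32 · 56^4 · 56^1 ≡ 398 · 46 · 664 · 56 (mod 859).
Accumulate the product:
398 · 46 = 18308 ≡ 269
269 · 664 = 178616 ≡ 803
803 · 56 = 44968 ≡ 300

300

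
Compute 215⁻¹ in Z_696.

Run the extended Euclidean algorithm:
696 = 3·215 + 51
215 = 4·51 + 11
51 = 4·11 + 7
11 = 1·7 + 4
7 = 1·4 + 3
4 = 1·3 + 1
3 = 3·1 + 0
gcd(215, 696) = 1, so the inverse exists.
Back-substitute for 1:
1 = 1·4 − 1·3
  = −1·7 + 2·4
  = 2·11 − 3·7
  = −3·51 + 14·11
  = 14·215 − 59·51
  = −59·696 + 191·215
So 215⁻¹ ≡ 191 (mod 696).

191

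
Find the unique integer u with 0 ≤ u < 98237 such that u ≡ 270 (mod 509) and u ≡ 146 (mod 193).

509⁻¹ mod 193: 509×102 ≡ 1 (mod 193), so 509⁻¹ ≡ 102.
u = 270 + 509×((146 − 270)×102 mod 193) = 270 + 509×90 = 46080.
Check: 46080 mod 509 = 270, 46080 mod 193 = 146. ✓

46080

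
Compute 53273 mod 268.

209

53273 = 198×268 + 209, so 53273 ≡ 209 (mod 268).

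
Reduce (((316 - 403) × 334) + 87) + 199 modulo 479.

447

316 - 403 = -87 ≡ 392 (mod 479)
392 × 334 = 130928 ≡ 161 (mod 479)
161 + 87 = 248
248 + 199 = 447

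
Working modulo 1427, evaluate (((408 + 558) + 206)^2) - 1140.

408 + 558 = 966
966 + 206 = 1172
(1172)^2 ≡ 810 (mod 1427)
810 - 1140 = -330 ≡ 1097 (mod 1427)

1097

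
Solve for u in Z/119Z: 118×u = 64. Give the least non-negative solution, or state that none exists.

55

gcd(118, 119) = 1, so a unique solution mod 119 exists.
118⁻¹ ≡ 118 (mod 119).
u ≡ 118×64 ≡ 55 (mod 119).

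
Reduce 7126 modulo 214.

64

7126 = 33×214 + 64, so 7126 ≡ 64 (mod 214).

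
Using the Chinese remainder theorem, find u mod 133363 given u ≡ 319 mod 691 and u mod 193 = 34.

691⁻¹ mod 193: 691*81 ≡ 1 (mod 193), so 691⁻¹ ≡ 81.
u = 319 + 691*((34 − 319)*81 mod 193) = 319 + 691*75 = 52144.

52144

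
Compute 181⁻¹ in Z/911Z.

911 = 5*181 + 6
181 = 30*6 + 1
6 = 6*1 + 0
gcd(181, 911) = 1, so the inverse exists.
Bézout: 1 = −30*911 + 151*181.
So 181⁻¹ ≡ 151 (mod 911).

151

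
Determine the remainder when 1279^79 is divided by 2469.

1279^1 ≡ 1279 (mod 2469)
1279^2 ≡ 1279^2 = 1635841 ≡ 1363 (mod 2469)
1279^4 ≡ 1363^2 = 1857769 ≡ 1081 (mod 2469)
1279^8 ≡ 1081^2 = 1168561 ≡ 724 (mod 2469)
1279^16 ≡ 724^2 = 524176 ≡ 748 (mod 2469)
1279^32 ≡ 748^2 = 559504 ≡ 1510 (mod 2469)
1279^64 ≡ 1510^2 = 2280100 ≡ 1213 (mod 2469)
1279^79 = 1279^64 * 1279^8 * 1279^4 * 1279^2 * 1279^1 ≡ 1213 * 724 * 1081 * 1363 * 1279 (mod 2469).
Accumulate the product:
1213 * 724 = 878212 ≡ 1717
1717 * 1081 = 1856077 ≡ 1858
1858 * 1363 = 2532454 ≡ 1729
1729 * 1279 = 2211391 ≡ 1636

1636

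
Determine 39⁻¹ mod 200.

200 = 5·39 + 5
39 = 7·5 + 4
5 = 1·4 + 1
4 = 4·1 + 0
gcd(39, 200) = 1, so the inverse exists.
Back-substitute for 1:
1 = 1·5 − 1·4
  = −1·39 + 8·5
  = 8·200 − 41·39
So 39⁻¹ ≡ −41 ≡ 159 (mod 200).

159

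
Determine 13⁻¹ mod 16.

5

Apply the Euclidean algorithm and back-substitute:
16 = 1×13 + 3
13 = 4×3 + 1
3 = 3×1 + 0
gcd(13, 16) = 1, so the inverse exists.
Back-substitute for 1:
1 = 1×13 − 4×3
  = −4×16 + 5×13
So 13⁻¹ ≡ 5 (mod 16).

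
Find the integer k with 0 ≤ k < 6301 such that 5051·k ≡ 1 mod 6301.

6301 = 1*5051 + 1250
5051 = 4*1250 + 51
1250 = 24*51 + 26
51 = 1*26 + 25
26 = 1*25 + 1
25 = 25*1 + 0
gcd(5051, 6301) = 1, so the inverse exists.
Bézout: 1 = 198*6301 − 247*5051.
So 5051⁻¹ ≡ −247 ≡ 6054 (mod 6301).

6054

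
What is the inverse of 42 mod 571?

571 = 13·42 + 25
42 = 1·25 + 17
25 = 1·17 + 8
17 = 2·8 + 1
8 = 8·1 + 0
gcd(42, 571) = 1, so the inverse exists.
Back-substitute for 1:
1 = 1·17 − 2·8
  = −2·25 + 3·17
  = 3·42 − 5·25
  = −5·571 + 68·42
So 42⁻¹ ≡ 68 (mod 571).

68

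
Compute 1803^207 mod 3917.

2709

By square-and-multiply:
207 in binary is 11001111, i.e. 207 = 128 + 64 + 8 + 4 + 2 + 1.
1803^1 ≡ 1803 (mod 3917)
1803^2 ≡ 1803^2 = 3250809 ≡ 3616 (mod 3917)
1803^4 ≡ 3616^2 = 13075456 ≡ 510 (mod 3917)
1803^8 ≡ 510^2 = 260100 ≡ 1578 (mod 3917)
1803^16 ≡ 1578^2 = 2490084 ≡ 2789 (mod 3917)
1803^32 ≡ 2789^2 = 7778521 ≡ 3276 (mod 3917)
1803^64 ≡ 3276^2 = 10732176 ≡ 3513 (mod 3917)
1803^128 ≡ 3513^2 = 12341169 ≡ 2619 (mod 3917)
1803^207 = 1803^128 · 1803^64 · 1803^8 · 1803^4 · 1803^2 · 1803^1 ≡ 2619 · 3513 · 1578 · 510 · 3616 · 1803 (mod 3917).
Accumulate the product:
2619 · 3513 = 9200547 ≡ 3431
3431 · 1578 = 5414118 ≡ 824
824 · 510 = 420240 ≡ 1121
1121 · 3616 = 4053536 ≡ 3358
3358 · 1803 = 6054474 ≡ 2709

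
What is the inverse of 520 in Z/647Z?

647 = 1·520 + 127
520 = 4·127 + 12
127 = 10·12 + 7
12 = 1·7 + 5
7 = 1·5 + 2
5 = 2·2 + 1
2 = 2·1 + 0
gcd(520, 647) = 1, so the inverse exists.
Back-substitute for 1:
1 = 1·5 − 2·2
  = −2·7 + 3·5
  = 3·12 − 5·7
  = −5·127 + 53·12
  = 53·520 − 217·127
  = −217·647 + 270·520
So 520⁻¹ ≡ 270 (mod 647).

270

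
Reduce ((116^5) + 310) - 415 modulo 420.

191

(116)^5 ≡ 296 (mod 420)
296 + 310 = 606 ≡ 186 (mod 420)
186 - 415 = -229 ≡ 191 (mod 420)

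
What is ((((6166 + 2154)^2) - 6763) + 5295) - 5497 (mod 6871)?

6166 + 2154 = 8320 ≡ 1449 (mod 6871)
(1449)^2 ≡ 3946 (mod 6871)
3946 - 6763 = -2817 ≡ 4054 (mod 6871)
4054 + 5295 = 9349 ≡ 2478 (mod 6871)
2478 - 5497 = -3019 ≡ 3852 (mod 6871)

3852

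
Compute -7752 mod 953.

-7752 = -9×953 + 825, so -7752 ≡ 825 (mod 953).

825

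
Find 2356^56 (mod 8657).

56 in binary is 111000, i.e. 56 = 32 + 16 + 8.
2356^1 ≡ 2356 (mod 8657)
2356^2 ≡ 2356^2 = 5550736 ≡ 1599 (mod 8657)
2356^4 ≡ 1599^2 = 2556801 ≡ 2986 (mod 8657)
2356^8 ≡ 2986^2 = 8916196 ≡ 8143 (mod 8657)
2356^16 ≡ 8143^2 = 66308449 ≡ 4486 (mod 8657)
2356^32 ≡ 4486^2 = 20124196 ≡ 5328 (mod 8657)
2356^56 = 2356^32 · 2356^16 · 2356^8 ≡ 5328 · 4486 · 8143 (mod 8657).
Accumulate the product:
5328 · 4486 = 23901408 ≡ 8088
8088 · 8143 = 65860584 ≡ 6785

6785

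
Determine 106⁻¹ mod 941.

435

941 = 8*106 + 93
106 = 1*93 + 13
93 = 7*13 + 2
13 = 6*2 + 1
2 = 2*1 + 0
gcd(106, 941) = 1, so the inverse exists.
Back-substitute for 1:
1 = 1*13 − 6*2
  = −6*93 + 43*13
  = 43*106 − 49*93
  = −49*941 + 435*106
So 106⁻¹ ≡ 435 (mod 941).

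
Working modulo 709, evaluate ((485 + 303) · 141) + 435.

230

485 + 303 = 788 ≡ 79 (mod 709)
79 · 141 = 11139 ≡ 504 (mod 709)
504 + 435 = 939 ≡ 230 (mod 709)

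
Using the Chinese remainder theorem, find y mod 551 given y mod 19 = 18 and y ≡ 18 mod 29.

19⁻¹ mod 29: 19·26 ≡ 1 (mod 29), so 19⁻¹ ≡ 26.
y = 18 + 19·((18 − 18)·26 mod 29) = 18 + 19·0 = 18.

18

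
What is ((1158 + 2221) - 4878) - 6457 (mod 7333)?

6710

1158 + 2221 = 3379
3379 - 4878 = -1499 ≡ 5834 (mod 7333)
5834 - 6457 = -623 ≡ 6710 (mod 7333)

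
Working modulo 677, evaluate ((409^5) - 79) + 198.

321

(409)^5 ≡ 202 (mod 677)
202 - 79 = 123
123 + 198 = 321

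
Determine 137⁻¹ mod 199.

199 = 1×137 + 62
137 = 2×62 + 13
62 = 4×13 + 10
13 = 1×10 + 3
10 = 3×3 + 1
3 = 3×1 + 0
gcd(137, 199) = 1, so the inverse exists.
Back-substitute for 1:
1 = 1×10 − 3×3
  = −3×13 + 4×10
  = 4×62 − 19×13
  = −19×137 + 42×62
  = 42×199 − 61×137
So 137⁻¹ ≡ −61 ≡ 138 (mod 199).

138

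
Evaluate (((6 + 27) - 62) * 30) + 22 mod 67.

6 + 27 = 33
33 - 62 = -29 ≡ 38 (mod 67)
38 * 30 = 1140 ≡ 1 (mod 67)
1 + 22 = 23

23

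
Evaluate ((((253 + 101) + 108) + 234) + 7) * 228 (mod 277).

253 + 101 = 354 ≡ 77 (mod 277)
77 + 108 = 185
185 + 234 = 419 ≡ 142 (mod 277)
142 + 7 = 149
149 * 228 = 33972 ≡ 178 (mod 277)

178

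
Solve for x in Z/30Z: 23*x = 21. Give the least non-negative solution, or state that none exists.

27

gcd(23, 30) = 1, so a unique solution mod 30 exists.
23⁻¹ ≡ 17 (mod 30).
x ≡ 17*21 ≡ 27 (mod 30).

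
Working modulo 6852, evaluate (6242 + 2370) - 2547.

6065

6242 + 2370 = 8612 ≡ 1760 (mod 6852)
1760 - 2547 = -787 ≡ 6065 (mod 6852)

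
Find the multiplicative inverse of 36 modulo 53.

Apply the Euclidean algorithm and back-substitute:
53 = 1*36 + 17
36 = 2*17 + 2
17 = 8*2 + 1
2 = 2*1 + 0
gcd(36, 53) = 1, so the inverse exists.
Back-substitute for 1:
1 = 1*17 − 8*2
  = −8*36 + 17*17
  = 17*53 − 25*36
So 36⁻¹ ≡ −25 ≡ 28 (mod 53).

28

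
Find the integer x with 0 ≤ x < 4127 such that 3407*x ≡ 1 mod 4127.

3571

Run the extended Euclidean algorithm:
4127 = 1*3407 + 720
3407 = 4*720 + 527
720 = 1*527 + 193
527 = 2*193 + 141
193 = 1*141 + 52
141 = 2*52 + 37
52 = 1*37 + 15
37 = 2*15 + 7
15 = 2*7 + 1
7 = 7*1 + 0
gcd(3407, 4127) = 1, so the inverse exists.
Back-substitute for 1:
1 = 1*15 − 2*7
  = −2*37 + 5*15
  = 5*52 − 7*37
  = −7*141 + 19*52
  = 19*193 − 26*141
  = −26*527 + 71*193
  = 71*720 − 97*527
  = −97*3407 + 459*720
  = 459*4127 − 556*3407
So 3407⁻¹ ≡ −556 ≡ 3571 (mod 4127).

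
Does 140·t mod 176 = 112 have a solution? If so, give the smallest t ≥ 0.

gcd(140, 176) = 4, and 4 | 112, so solutions exist.
Divide through by 4: 35·t mod 44 = 28.
35⁻¹ ≡ 39 (mod 44).
t ≡ 39·28 ≡ 36 (mod 44).
The smallest non-negative solution is t = 36.

36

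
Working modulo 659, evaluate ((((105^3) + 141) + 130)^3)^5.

(105)^3 ≡ 421 (mod 659)
421 + 141 = 562
562 + 130 = 692 ≡ 33 (mod 659)
(33)^3 ≡ 351 (mod 659)
(351)^5 ≡ 269 (mod 659)

269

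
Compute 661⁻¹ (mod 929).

Run the extended Euclidean algorithm:
929 = 1*661 + 268
661 = 2*268 + 125
268 = 2*125 + 18
125 = 6*18 + 17
18 = 1*17 + 1
17 = 17*1 + 0
gcd(661, 929) = 1, so the inverse exists.
Bézout: 1 = 37*929 − 52*661.
So 661⁻¹ ≡ −52 ≡ 877 (mod 929).

877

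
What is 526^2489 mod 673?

Compute successive squares:
526^1 ≡ 526 (mod 673)
526^2 ≡ 526^2 = 276676 ≡ 73 (mod 673)
526^4 ≡ 73^2 = 5329 ≡ 618 (mod 673)
526^8 ≡ 618^2 = 381924 ≡ 333 (mod 673)
526^16 ≡ 333^2 = 110889 ≡ 517 (mod 673)
526^32 ≡ 517^2 = 267289 ≡ 108 (mod 673)
526^64 ≡ 108^2 = 11664 ≡ 223 (mod 673)
526^128 ≡ 223^2 = 49729 ≡ 600 (mod 673)
526^256 ≡ 600^2 = 360000 ≡ 618 (mod 673)
526^512 ≡ 618^2 = 381924 ≡ 333 (mod 673)
526^1024 ≡ 333^2 = 110889 ≡ 517 (mod 673)
526^2048 ≡ 517^2 = 267289 ≡ 108 (mod 673)
526^2489 = 526^2048 * 526^256 * 526^128 * 526^32 * 526^16 * 526^8 * 526^1 ≡ 108 * 618 * 600 * 108 * 517 * 333 * 526 (mod 673).
Accumulate the product:
108 * 618 = 66744 ≡ 117
117 * 600 = 70200 ≡ 208
208 * 108 = 22464 ≡ 255
255 * 517 = 131835 ≡ 600
600 * 333 = 199800 ≡ 592
592 * 526 = 311392 ≡ 466

466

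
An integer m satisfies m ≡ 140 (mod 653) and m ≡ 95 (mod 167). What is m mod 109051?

2099

653⁻¹ mod 167: 653×89 ≡ 1 (mod 167), so 653⁻¹ ≡ 89.
m = 140 + 653×((95 − 140)×89 mod 167) = 140 + 653×3 = 2099.
Check: 2099 mod 653 = 140, 2099 mod 167 = 95. ✓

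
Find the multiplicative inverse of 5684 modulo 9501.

9272

Apply the Euclidean algorithm and back-substitute:
9501 = 1*5684 + 3817
5684 = 1*3817 + 1867
3817 = 2*1867 + 83
1867 = 22*83 + 41
83 = 2*41 + 1
41 = 41*1 + 0
gcd(5684, 9501) = 1, so the inverse exists.
Back-substitute for 1:
1 = 1*83 − 2*41
  = −2*1867 + 45*83
  = 45*3817 − 92*1867
  = −92*5684 + 137*3817
  = 137*9501 − 229*5684
So 5684⁻¹ ≡ −229 ≡ 9272 (mod 9501).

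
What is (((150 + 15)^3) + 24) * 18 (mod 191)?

169

150 + 15 = 165
(165)^3 ≡ 187 (mod 191)
187 + 24 = 211 ≡ 20 (mod 191)
20 * 18 = 360 ≡ 169 (mod 191)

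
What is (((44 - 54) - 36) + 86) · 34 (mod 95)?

44 - 54 = -10 ≡ 85 (mod 95)
85 - 36 = 49
49 + 86 = 135 ≡ 40 (mod 95)
40 · 34 = 1360 ≡ 30 (mod 95)

30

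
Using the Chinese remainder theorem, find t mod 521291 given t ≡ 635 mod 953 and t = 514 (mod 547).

119760

953⁻¹ mod 547: 953·225 ≡ 1 (mod 547), so 953⁻¹ ≡ 225.
t = 635 + 953·((514 − 635)·225 mod 547) = 635 + 953·125 = 119760.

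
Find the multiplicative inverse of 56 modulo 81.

81 = 1*56 + 25
56 = 2*25 + 6
25 = 4*6 + 1
6 = 6*1 + 0
gcd(56, 81) = 1, so the inverse exists.
Back-substitute for 1:
1 = 1*25 − 4*6
  = −4*56 + 9*25
  = 9*81 − 13*56
So 56⁻¹ ≡ −13 ≡ 68 (mod 81).

68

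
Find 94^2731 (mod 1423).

2731 in binary is 101010101011, i.e. 2731 = 2048 + 512 + 128 + 32 + 8 + 2 + 1.
94^1 ≡ 94 (mod 1423)
94^2 ≡ 94^2 = 8836 ≡ 298 (mod 1423)
94^4 ≡ 298^2 = 88804 ≡ 578 (mod 1423)
94^8 ≡ 578^2 = 334084 ≡ 1102 (mod 1423)
94^16 ≡ 1102^2 = 1214404 ≡ 585 (mod 1423)
94^32 ≡ 585^2 = 342225 ≡ 705 (mod 1423)
94^64 ≡ 705^2 = 497025 ≡ 398 (mod 1423)
94^128 ≡ 398^2 = 158404 ≡ 451 (mod 1423)
94^256 ≡ 451^2 = 203401 ≡ 1335 (mod 1423)
94^512 ≡ 1335^2 = 1782225 ≡ 629 (mod 1423)
94^1024 ≡ 629^2 = 395641 ≡ 47 (mod 1423)
94^2048 ≡ 47^2 = 2209 ≡ 786 (mod 1423)
94^2731 = 94^2048 × 94^512 × 94^128 × 94^32 × 94^8 × 94^2 × 94^1 ≡ 786 × 629 × 451 × 705 × 1102 × 298 × 94 (mod 1423).
Accumulate the product:
786 × 629 = 494394 ≡ 613
613 × 451 = 276463 ≡ 401
401 × 705 = 282705 ≡ 951
951 × 1102 = 1048002 ≡ 674
674 × 298 = 200852 ≡ 209
209 × 94 = 19646 ≡ 1147

1147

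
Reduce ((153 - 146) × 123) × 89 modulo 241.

232

153 - 146 = 7
7 × 123 = 861 ≡ 138 (mod 241)
138 × 89 = 12282 ≡ 232 (mod 241)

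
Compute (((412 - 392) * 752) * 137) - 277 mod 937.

677

412 - 392 = 20
20 * 752 = 15040 ≡ 48 (mod 937)
48 * 137 = 6576 ≡ 17 (mod 937)
17 - 277 = -260 ≡ 677 (mod 937)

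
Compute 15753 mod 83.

15753 = 189·83 + 66, so 15753 ≡ 66 (mod 83).

66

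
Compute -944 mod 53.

-944 = -18*53 + 10, so -944 ≡ 10 (mod 53).

10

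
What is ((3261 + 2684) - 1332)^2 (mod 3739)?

3261 + 2684 = 5945 ≡ 2206 (mod 3739)
2206 - 1332 = 874
(874)^2 ≡ 1120 (mod 3739)

1120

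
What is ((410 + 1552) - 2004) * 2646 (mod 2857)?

410 + 1552 = 1962
1962 - 2004 = -42 ≡ 2815 (mod 2857)
2815 * 2646 = 7448490 ≡ 291 (mod 2857)

291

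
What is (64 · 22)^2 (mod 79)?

64 · 22 = 1408 ≡ 65 (mod 79)
(65)^2 ≡ 38 (mod 79)

38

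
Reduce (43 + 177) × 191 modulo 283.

136

43 + 177 = 220
220 × 191 = 42020 ≡ 136 (mod 283)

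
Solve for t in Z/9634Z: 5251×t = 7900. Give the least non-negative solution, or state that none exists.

2460

gcd(5251, 9634) = 1, so a unique solution mod 9634 exists.
5251⁻¹ ≡ 6049 (mod 9634).
t ≡ 6049×7900 ≡ 2460 (mod 9634).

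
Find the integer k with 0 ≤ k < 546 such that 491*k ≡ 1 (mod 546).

Apply the Euclidean algorithm and back-substitute:
546 = 1·491 + 55
491 = 8·55 + 51
55 = 1·51 + 4
51 = 12·4 + 3
4 = 1·3 + 1
3 = 3·1 + 0
gcd(491, 546) = 1, so the inverse exists.
Bézout: 1 = 125·546 − 139·491.
So 491⁻¹ ≡ −139 ≡ 407 (mod 546).

407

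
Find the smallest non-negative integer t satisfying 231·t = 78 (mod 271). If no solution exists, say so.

gcd(231, 271) = 1, so a unique solution mod 271 exists.
231⁻¹ ≡ 210 (mod 271).
t ≡ 210·78 ≡ 120 (mod 271).

120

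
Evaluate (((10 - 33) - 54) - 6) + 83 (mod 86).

0

10 - 33 = -23 ≡ 63 (mod 86)
63 - 54 = 9
9 - 6 = 3
3 + 83 = 86 ≡ 0 (mod 86)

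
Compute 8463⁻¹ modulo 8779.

By the extended Euclidean algorithm:
8779 = 1×8463 + 316
8463 = 26×316 + 247
316 = 1×247 + 69
247 = 3×69 + 40
69 = 1×40 + 29
40 = 1×29 + 11
29 = 2×11 + 7
11 = 1×7 + 4
7 = 1×4 + 3
4 = 1×3 + 1
3 = 3×1 + 0
gcd(8463, 8779) = 1, so the inverse exists.
Back-substitute for 1:
1 = 1×4 − 1×3
  = −1×7 + 2×4
  = 2×11 − 3×7
  = −3×29 + 8×11
  = 8×40 − 11×29
  = −11×69 + 19×40
  = 19×247 − 68×69
  = −68×316 + 87×247
  = 87×8463 − 2330×316
  = −2330×8779 + 2417×8463
So 8463⁻¹ ≡ 2417 (mod 8779).

2417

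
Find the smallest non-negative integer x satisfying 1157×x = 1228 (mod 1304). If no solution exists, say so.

36

gcd(1157, 1304) = 1, so a unique solution mod 1304 exists.
1157⁻¹ ≡ 1029 (mod 1304).
x ≡ 1029×1228 ≡ 36 (mod 1304).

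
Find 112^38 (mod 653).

58

Using repeated squaring:
38 in binary is 100110, i.e. 38 = 32 + 4 + 2.
112^1 ≡ 112 (mod 653)
112^2 ≡ 112^2 = 12544 ≡ 137 (mod 653)
112^4 ≡ 137^2 = 18769 ≡ 485 (mod 653)
112^8 ≡ 485^2 = 235225 ≡ 145 (mod 653)
112^16 ≡ 145^2 = 21025 ≡ 129 (mod 653)
112^32 ≡ 129^2 = 16641 ≡ 316 (mod 653)
112^38 = 112^32 · 112^4 · 112^2 ≡ 316 · 485 · 137 (mod 653).
Accumulate the product:
316 · 485 = 153260 ≡ 458
458 · 137 = 62746 ≡ 58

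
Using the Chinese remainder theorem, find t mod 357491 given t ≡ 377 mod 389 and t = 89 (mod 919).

275789

389⁻¹ mod 919: 389*189 ≡ 1 (mod 919), so 389⁻¹ ≡ 189.
t = 377 + 389*((89 − 377)*189 mod 919) = 377 + 389*708 = 275789.
Check: 275789 mod 389 = 377, 275789 mod 919 = 89. ✓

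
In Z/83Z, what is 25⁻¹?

10

Apply the Euclidean algorithm and back-substitute:
83 = 3*25 + 8
25 = 3*8 + 1
8 = 8*1 + 0
gcd(25, 83) = 1, so the inverse exists.
Back-substitute for 1:
1 = 1*25 − 3*8
  = −3*83 + 10*25
So 25⁻¹ ≡ 10 (mod 83).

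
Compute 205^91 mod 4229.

1669

91 in binary is 1011011, i.e. 91 = 64 + 16 + 8 + 2 + 1.
205^1 ≡ 205 (mod 4229)
205^2 ≡ 205^2 = 42025 ≡ 3964 (mod 4229)
205^4 ≡ 3964^2 = 15713296 ≡ 2561 (mod 4229)
205^8 ≡ 2561^2 = 6558721 ≡ 3771 (mod 4229)
205^16 ≡ 3771^2 = 14220441 ≡ 2543 (mod 4229)
205^32 ≡ 2543^2 = 6466849 ≡ 708 (mod 4229)
205^64 ≡ 708^2 = 501264 ≡ 2242 (mod 4229)
205^91 = 205^64 * 205^16 * 205^8 * 205^2 * 205^1 ≡ 2242 * 2543 * 3771 * 3964 * 205 (mod 4229).
Accumulate the product:
2242 * 2543 = 5701406 ≡ 714
714 * 3771 = 2692494 ≡ 2850
2850 * 3964 = 11297400 ≡ 1741
1741 * 205 = 356905 ≡ 1669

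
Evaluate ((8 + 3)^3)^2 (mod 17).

8

8 + 3 = 11
(11)^3 ≡ 5 (mod 17)
(5)^2 ≡ 8 (mod 17)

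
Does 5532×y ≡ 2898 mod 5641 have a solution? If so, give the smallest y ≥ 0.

gcd(5532, 5641) = 1, so a unique solution mod 5641 exists.
5532⁻¹ ≡ 207 (mod 5641).
y ≡ 207×2898 ≡ 1940 (mod 5641).

1940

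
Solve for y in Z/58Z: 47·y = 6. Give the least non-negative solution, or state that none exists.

gcd(47, 58) = 1, so a unique solution mod 58 exists.
47⁻¹ ≡ 21 (mod 58).
y ≡ 21·6 ≡ 10 (mod 58).

10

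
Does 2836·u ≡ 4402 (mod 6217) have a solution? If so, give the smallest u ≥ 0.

5197

gcd(2836, 6217) = 1, so a unique solution mod 6217 exists.
2836⁻¹ ≡ 5601 (mod 6217).
u ≡ 5601·4402 ≡ 5197 (mod 6217).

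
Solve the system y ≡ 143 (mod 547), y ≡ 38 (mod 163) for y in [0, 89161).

547⁻¹ mod 163: 547×104 ≡ 1 (mod 163), so 547⁻¹ ≡ 104.
y = 143 + 547×((38 − 143)×104 mod 163) = 143 + 547×1 = 690.

690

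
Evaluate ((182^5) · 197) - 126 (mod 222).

214

(182)^5 ≡ 164 (mod 222)
164 · 197 = 32308 ≡ 118 (mod 222)
118 - 126 = -8 ≡ 214 (mod 222)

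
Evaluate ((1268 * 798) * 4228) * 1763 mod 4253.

619

1268 * 798 = 1011864 ≡ 3903 (mod 4253)
3903 * 4228 = 16501884 ≡ 244 (mod 4253)
244 * 1763 = 430172 ≡ 619 (mod 4253)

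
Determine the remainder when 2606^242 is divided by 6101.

2606^1 ≡ 2606 (mod 6101)
2606^2 ≡ 2606^2 = 6791236 ≡ 823 (mod 6101)
2606^4 ≡ 823^2 = 677329 ≡ 118 (mod 6101)
2606^8 ≡ 118^2 = 13924 ≡ 1722 (mod 6101)
2606^16 ≡ 1722^2 = 2965284 ≡ 198 (mod 6101)
2606^32 ≡ 198^2 = 39204 ≡ 2598 (mod 6101)
2606^64 ≡ 2598^2 = 6749604 ≡ 1898 (mod 6101)
2606^128 ≡ 1898^2 = 3602404 ≡ 2814 (mod 6101)
2606^242 = 2606^128 × 2606^64 × 2606^32 × 2606^16 × 2606^2 ≡ 2814 × 1898 × 2598 × 198 × 823 (mod 6101).
Accumulate the product:
2814 × 1898 = 5340972 ≡ 2597
2597 × 2598 = 6747006 ≡ 5401
5401 × 198 = 1069398 ≡ 1723
1723 × 823 = 1418029 ≡ 2597

2597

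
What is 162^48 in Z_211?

121

By square-and-multiply:
162^1 ≡ 162 (mod 211)
162^2 ≡ 162^2 = 26244 ≡ 80 (mod 211)
162^4 ≡ 80^2 = 6400 ≡ 70 (mod 211)
162^8 ≡ 70^2 = 4900 ≡ 47 (mod 211)
162^16 ≡ 47^2 = 2209 ≡ 99 (mod 211)
162^32 ≡ 99^2 = 9801 ≡ 95 (mod 211)
162^48 = 162^32 * 162^16 ≡ 95 * 99 (mod 211).
95 * 99 = 9405 ≡ 121 (mod 211).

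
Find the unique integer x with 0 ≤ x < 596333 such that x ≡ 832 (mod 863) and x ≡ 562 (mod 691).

311512

863⁻¹ mod 691: 863×229 ≡ 1 (mod 691), so 863⁻¹ ≡ 229.
x = 832 + 863×((562 − 832)×229 mod 691) = 832 + 863×360 = 311512.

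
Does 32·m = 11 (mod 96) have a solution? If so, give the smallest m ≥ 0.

gcd(32, 96) = 32, and 32 does not divide 11.
So the congruence has no solution.

no solution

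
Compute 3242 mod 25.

3242 = 129·25 + 17, so 3242 ≡ 17 (mod 25).

17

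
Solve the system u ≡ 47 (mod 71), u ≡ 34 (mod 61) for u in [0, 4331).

71⁻¹ mod 61: 71*55 ≡ 1 (mod 61), so 71⁻¹ ≡ 55.
u = 47 + 71*((34 − 47)*55 mod 61) = 47 + 71*17 = 1254.
Check: 1254 mod 71 = 47, 1254 mod 61 = 34. ✓

1254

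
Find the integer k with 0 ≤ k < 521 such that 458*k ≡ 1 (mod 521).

521 = 1*458 + 63
458 = 7*63 + 17
63 = 3*17 + 12
17 = 1*12 + 5
12 = 2*5 + 2
5 = 2*2 + 1
2 = 2*1 + 0
gcd(458, 521) = 1, so the inverse exists.
Back-substitute for 1:
1 = 1*5 − 2*2
  = −2*12 + 5*5
  = 5*17 − 7*12
  = −7*63 + 26*17
  = 26*458 − 189*63
  = −189*521 + 215*458
So 458⁻¹ ≡ 215 (mod 521).

215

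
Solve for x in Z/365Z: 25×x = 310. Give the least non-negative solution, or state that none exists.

gcd(25, 365) = 5, and 5 | 310, so solutions exist.
Divide through by 5: 5×x ≡ 62 (mod 73).
5⁻¹ ≡ 44 (mod 73).
x ≡ 44×62 ≡ 27 (mod 73).
The smallest non-negative solution is x = 27.

27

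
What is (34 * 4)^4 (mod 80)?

34 * 4 = 136 ≡ 56 (mod 80)
(56)^4 ≡ 16 (mod 80)

16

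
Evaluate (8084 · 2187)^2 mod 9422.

8080

8084 · 2187 = 17679708 ≡ 4036 (mod 9422)
(4036)^2 ≡ 8080 (mod 9422)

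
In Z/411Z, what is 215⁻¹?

65

411 = 1*215 + 196
215 = 1*196 + 19
196 = 10*19 + 6
19 = 3*6 + 1
6 = 6*1 + 0
gcd(215, 411) = 1, so the inverse exists.
Bézout: 1 = −34*411 + 65*215.
So 215⁻¹ ≡ 65 (mod 411).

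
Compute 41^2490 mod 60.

41^1 ≡ 41 (mod 60)
41^2 ≡ 41^2 = 1681 ≡ 1 (mod 60)
41^4 ≡ 1^2 = 1 (mod 60)
41^8 ≡ 1^2 = 1 (mod 60)
41^16 ≡ 1^2 = 1 (mod 60)
41^32 ≡ 1^2 = 1 (mod 60)
41^64 ≡ 1^2 = 1 (mod 60)
41^128 ≡ 1^2 = 1 (mod 60)
41^256 ≡ 1^2 = 1 (mod 60)
41^512 ≡ 1^2 = 1 (mod 60)
41^1024 ≡ 1^2 = 1 (mod 60)
41^2048 ≡ 1^2 = 1 (mod 60)
41^2490 = 41^2048 · 41^256 · 41^128 · 41^32 · 41^16 · 41^8 · 41^2 ≡ 1 · 1 · 1 · 1 · 1 · 1 · 1 (mod 60).
Accumulate the product:
1 · 1 = 1
1 · 1 = 1
1 · 1 = 1
1 · 1 = 1
1 · 1 = 1
1 · 1 = 1

1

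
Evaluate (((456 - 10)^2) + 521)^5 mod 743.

456 - 10 = 446
(446)^2 ≡ 535 (mod 743)
535 + 521 = 1056 ≡ 313 (mod 743)
(313)^5 ≡ 48 (mod 743)

48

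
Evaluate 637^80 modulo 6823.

Compute successive squares:
80 in binary is 1010000, i.e. 80 = 64 + 16.
637^1 ≡ 637 (mod 6823)
637^2 ≡ 637^2 = 405769 ≡ 3212 (mod 6823)
637^4 ≡ 3212^2 = 10316944 ≡ 568 (mod 6823)
637^8 ≡ 568^2 = 322624 ≡ 1943 (mod 6823)
637^16 ≡ 1943^2 = 3775249 ≡ 2130 (mod 6823)
637^32 ≡ 2130^2 = 4536900 ≡ 6428 (mod 6823)
637^64 ≡ 6428^2 = 41319184 ≡ 5919 (mod 6823)
637^80 = 637^64 × 637^16 ≡ 5919 × 2130 (mod 6823).
5919 × 2130 = 12607470 ≡ 5389 (mod 6823).

5389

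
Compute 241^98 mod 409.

75

Using repeated squaring:
98 in binary is 1100010, i.e. 98 = 64 + 32 + 2.
241^1 ≡ 241 (mod 409)
241^2 ≡ 241^2 = 58081 ≡ 3 (mod 409)
241^4 ≡ 3^2 = 9 (mod 409)
241^8 ≡ 9^2 = 81 (mod 409)
241^16 ≡ 81^2 = 6561 ≡ 17 (mod 409)
241^32 ≡ 17^2 = 289 (mod 409)
241^64 ≡ 289^2 = 83521 ≡ 85 (mod 409)
241^98 = 241^64 · 241^32 · 241^2 ≡ 85 · 289 · 3 (mod 409).
Accumulate the product:
85 · 289 = 24565 ≡ 25
25 · 3 = 75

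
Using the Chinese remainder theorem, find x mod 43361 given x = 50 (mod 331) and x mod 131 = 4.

331⁻¹ mod 131: 331*19 ≡ 1 (mod 131), so 331⁻¹ ≡ 19.
x = 50 + 331*((4 − 50)*19 mod 131) = 50 + 331*43 = 14283.
Check: 14283 mod 331 = 50, 14283 mod 131 = 4. ✓

14283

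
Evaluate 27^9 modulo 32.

27

Compute successive squares:
9 in binary is 1001, i.e. 9 = 8 + 1.
27^1 ≡ 27 (mod 32)
27^2 ≡ 27^2 = 729 ≡ 25 (mod 32)
27^4 ≡ 25^2 = 625 ≡ 17 (mod 32)
27^8 ≡ 17^2 = 289 ≡ 1 (mod 32)
27^9 = 27^8 · 27^1 ≡ 1 · 27 (mod 32).
1 · 27 = 27 ≡ 27 (mod 32).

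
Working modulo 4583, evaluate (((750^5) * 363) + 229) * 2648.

3742

(750)^5 ≡ 2567 (mod 4583)
2567 * 363 = 931821 ≡ 1472 (mod 4583)
1472 + 229 = 1701
1701 * 2648 = 4504248 ≡ 3742 (mod 4583)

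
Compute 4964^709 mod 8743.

Using repeated squaring:
709 in binary is 1011000101, i.e. 709 = 512 + 128 + 64 + 4 + 1.
4964^1 ≡ 4964 (mod 8743)
4964^2 ≡ 4964^2 = 24641296 ≡ 3522 (mod 8743)
4964^4 ≡ 3522^2 = 12404484 ≡ 6910 (mod 8743)
4964^8 ≡ 6910^2 = 47748100 ≡ 2577 (mod 8743)
4964^16 ≡ 2577^2 = 6640929 ≡ 4992 (mod 8743)
4964^32 ≡ 4992^2 = 24920064 ≡ 2514 (mod 8743)
4964^64 ≡ 2514^2 = 6320196 ≡ 7750 (mod 8743)
4964^128 ≡ 7750^2 = 60062500 ≡ 6833 (mod 8743)
4964^256 ≡ 6833^2 = 46689889 ≡ 2269 (mod 8743)
4964^512 ≡ 2269^2 = 5148361 ≡ 7477 (mod 8743)
4964^709 = 4964^512 × 4964^128 × 4964^64 × 4964^4 × 4964^1 ≡ 7477 × 6833 × 7750 × 6910 × 4964 (mod 8743).
Accumulate the product:
7477 × 6833 = 51090341 ≡ 4992
4992 × 7750 = 38688000 ≡ 225
225 × 6910 = 1554750 ≡ 7239
7239 × 4964 = 35934396 ≡ 666

666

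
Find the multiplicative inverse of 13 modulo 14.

13

Run the extended Euclidean algorithm:
14 = 1·13 + 1
13 = 13·1 + 0
gcd(13, 14) = 1, so the inverse exists.
Bézout: 1 = 1·14 − 1·13.
So 13⁻¹ ≡ −1 ≡ 13 (mod 14).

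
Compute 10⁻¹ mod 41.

Apply the Euclidean algorithm and back-substitute:
41 = 4*10 + 1
10 = 10*1 + 0
gcd(10, 41) = 1, so the inverse exists.
Bézout: 1 = 1*41 − 4*10.
So 10⁻¹ ≡ −4 ≡ 37 (mod 41).

37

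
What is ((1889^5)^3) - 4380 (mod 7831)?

(1889)^5 ≡ 243 (mod 7831)
(243)^3 ≡ 2515 (mod 7831)
2515 - 4380 = -1865 ≡ 5966 (mod 7831)

5966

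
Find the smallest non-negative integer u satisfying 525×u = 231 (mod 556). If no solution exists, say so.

423

gcd(525, 556) = 1, so a unique solution mod 556 exists.
525⁻¹ ≡ 269 (mod 556).
u ≡ 269×231 ≡ 423 (mod 556).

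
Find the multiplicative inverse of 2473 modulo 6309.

6309 = 2·2473 + 1363
2473 = 1·1363 + 1110
1363 = 1·1110 + 253
1110 = 4·253 + 98
253 = 2·98 + 57
98 = 1·57 + 41
57 = 1·41 + 16
41 = 2·16 + 9
16 = 1·9 + 7
9 = 1·7 + 2
7 = 3·2 + 1
2 = 2·1 + 0
gcd(2473, 6309) = 1, so the inverse exists.
Back-substitute for 1:
1 = 1·7 − 3·2
  = −3·9 + 4·7
  = 4·16 − 7·9
  = −7·41 + 18·16
  = 18·57 − 25·41
  = −25·98 + 43·57
  = 43·253 − 111·98
  = −111·1110 + 487·253
  = 487·1363 − 598·1110
  = −598·2473 + 1085·1363
  = 1085·6309 − 2768·2473
So 2473⁻¹ ≡ −2768 ≡ 3541 (mod 6309).

3541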